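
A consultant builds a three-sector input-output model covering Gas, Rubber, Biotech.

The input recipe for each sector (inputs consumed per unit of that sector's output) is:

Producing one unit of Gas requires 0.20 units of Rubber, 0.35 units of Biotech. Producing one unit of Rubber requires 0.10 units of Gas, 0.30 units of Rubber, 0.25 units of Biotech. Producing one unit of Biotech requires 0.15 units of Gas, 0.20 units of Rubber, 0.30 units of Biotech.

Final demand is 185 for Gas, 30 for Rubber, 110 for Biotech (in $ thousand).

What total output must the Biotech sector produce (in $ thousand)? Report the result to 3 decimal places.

I − A =
  [   1.00    -0.10    -0.15]
  [  -0.20     0.70    -0.20]
  [  -0.35    -0.25     0.70]
Cofactors of I−A, C_ij = (−1)^(i+j)·(minor ij) (rows/columns in the sector order above):
  C_11 = (0.70)(0.70) − (-0.20)(-0.25) = 0.4400
  C_12 = −[(-0.20)(0.70) − (-0.20)(-0.35)] = 0.2100
  C_13 = (-0.20)(-0.25) − (0.70)(-0.35) = 0.2950
  C_21 = −[(-0.10)(0.70) − (-0.15)(-0.25)] = 0.1075
  C_22 = (1.00)(0.70) − (-0.15)(-0.35) = 0.6475
  C_23 = −[(1.00)(-0.25) − (-0.10)(-0.35)] = 0.2850
  C_31 = (-0.10)(-0.20) − (-0.15)(0.70) = 0.1250
  C_32 = −[(1.00)(-0.20) − (-0.15)(-0.20)] = 0.2300
  C_33 = (1.00)(0.70) − (-0.10)(-0.20) = 0.6800
det(I−A) = Σ_j (I−A)_1j·C_1j = (1.00)(0.4400) + (-0.10)(0.2100) + (-0.15)(0.2950) = 0.37475
adj(I−A) = Cᵀ =
  [ 0.4400   0.1075   0.1250]
  [ 0.2100   0.6475   0.2300]
  [ 0.2950   0.2850   0.6800]
(I − A)⁻¹ = adj(I−A) / det(I−A) ≈
  [   1.1741     0.2869     0.3336]
  [   0.5604     1.7278     0.6137]
  [   0.7872     0.7605     1.8145]
x = (I − A)⁻¹ d = adj(I−A)·d / det(I−A), with det(I−A) = 0.37475:
  x_1 = (0.4400·185 + 0.1075·30 + 0.1250·110) / 0.37475 = 98.375 / 0.37475 ≈ 262.508
  x_2 = (0.2100·185 + 0.6475·30 + 0.2300·110) / 0.37475 = 83.575 / 0.37475 ≈ 223.015
  x_3 = (0.2950·185 + 0.2850·30 + 0.6800·110) / 0.37475 = 137.925 / 0.37475 ≈ 368.045

x_3 = 368.045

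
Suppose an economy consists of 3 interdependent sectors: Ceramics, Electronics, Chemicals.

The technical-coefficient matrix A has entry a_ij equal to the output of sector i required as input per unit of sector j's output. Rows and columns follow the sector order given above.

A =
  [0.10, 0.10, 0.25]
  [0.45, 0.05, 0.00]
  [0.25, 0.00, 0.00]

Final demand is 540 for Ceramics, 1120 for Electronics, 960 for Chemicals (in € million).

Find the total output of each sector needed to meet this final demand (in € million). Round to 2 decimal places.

I − A =
  [   0.90    -0.10    -0.25]
  [  -0.45     0.95     0.00]
  [  -0.25     0.00     1.00]
Cofactors of I−A, C_ij = (−1)^(i+j)·(minor ij) (rows/columns in the sector order above):
  C_11 = (0.95)(1.00) − (0.00)(0.00) = 0.9500
  C_12 = −[(-0.45)(1.00) − (0.00)(-0.25)] = 0.4500
  C_13 = (-0.45)(0.00) − (0.95)(-0.25) = 0.2375
  C_21 = −[(-0.10)(1.00) − (-0.25)(0.00)] = 0.1000
  C_22 = (0.90)(1.00) − (-0.25)(-0.25) = 0.8375
  C_23 = −[(0.90)(0.00) − (-0.10)(-0.25)] = 0.0250
  C_31 = (-0.10)(0.00) − (-0.25)(0.95) = 0.2375
  C_32 = −[(0.90)(0.00) − (-0.25)(-0.45)] = 0.1125
  C_33 = (0.90)(0.95) − (-0.10)(-0.45) = 0.8100
det(I−A) = Σ_j (I−A)_1j·C_1j = (0.90)(0.9500) + (-0.10)(0.4500) + (-0.25)(0.2375) = 0.750625
adj(I−A) = Cᵀ =
  [ 0.9500   0.1000   0.2375]
  [ 0.4500   0.8375   0.1125]
  [ 0.2375   0.0250   0.8100]
(I − A)⁻¹ = adj(I−A) / det(I−A) ≈
  [   1.2656     0.1332     0.3164]
  [   0.5995     1.1157     0.1499]
  [   0.3164     0.0333     1.0791]
x = (I − A)⁻¹ d = adj(I−A)·d / det(I−A), with det(I−A) = 0.750625:
  x_1 = (0.9500·540 + 0.1000·1120 + 0.2375·960) / 0.750625 = 853.00 / 0.750625 ≈ 1136.39
  x_2 = (0.4500·540 + 0.8375·1120 + 0.1125·960) / 0.750625 = 1289.00 / 0.750625 ≈ 1717.24
  x_3 = (0.2375·540 + 0.0250·1120 + 0.8100·960) / 0.750625 = 933.85 / 0.750625 ≈ 1244.10

x_1 = 1136.39, x_2 = 1717.24, x_3 = 1244.10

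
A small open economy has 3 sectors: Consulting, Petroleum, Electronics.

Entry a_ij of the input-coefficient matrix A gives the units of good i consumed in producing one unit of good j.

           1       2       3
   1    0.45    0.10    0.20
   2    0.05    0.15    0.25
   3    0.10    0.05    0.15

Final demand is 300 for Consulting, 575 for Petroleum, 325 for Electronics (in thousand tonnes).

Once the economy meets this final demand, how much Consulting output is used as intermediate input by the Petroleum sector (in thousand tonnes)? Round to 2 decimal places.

z_12 = 88.87

I − A =
  [   0.55    -0.10    -0.20]
  [  -0.05     0.85    -0.25]
  [  -0.10    -0.05     0.85]
Cofactors of I−A, C_ij = (−1)^(i+j)·(minor ij) (rows/columns in the sector order above):
  C_11 = (0.85)(0.85) − (-0.25)(-0.05) = 0.7100
  C_12 = −[(-0.05)(0.85) − (-0.25)(-0.10)] = 0.0675
  C_13 = (-0.05)(-0.05) − (0.85)(-0.10) = 0.0875
  C_21 = −[(-0.10)(0.85) − (-0.20)(-0.05)] = 0.0950
  C_22 = (0.55)(0.85) − (-0.20)(-0.10) = 0.4475
  C_23 = −[(0.55)(-0.05) − (-0.10)(-0.10)] = 0.0375
  C_31 = (-0.10)(-0.25) − (-0.20)(0.85) = 0.1950
  C_32 = −[(0.55)(-0.25) − (-0.20)(-0.05)] = 0.1475
  C_33 = (0.55)(0.85) − (-0.10)(-0.05) = 0.4625
det(I−A) = Σ_j (I−A)_1j·C_1j = (0.55)(0.7100) + (-0.10)(0.0675) + (-0.20)(0.0875) = 0.36625
adj(I−A) = Cᵀ =
  [ 0.7100   0.0950   0.1950]
  [ 0.0675   0.4475   0.1475]
  [ 0.0875   0.0375   0.4625]
(I − A)⁻¹ = adj(I−A) / det(I−A) ≈
  [   1.9386     0.2594     0.5324]
  [   0.1843     1.2218     0.4027]
  [   0.2389     0.1024     1.2628]
First solve x = (I − A)⁻¹ d = adj(I−A)·d / det(I−A); in particular x_2 = (0.0675·300 + 0.4475·575 + 0.1475·325) / 0.36625 = 325.50 / 0.36625 ≈ 888.7372.
Intermediate flow from 1 to 2: z_12 = a_12 · x_2 = 0.10 × 325.50 / 0.36625 = 32.55 / 0.36625 ≈ 88.87.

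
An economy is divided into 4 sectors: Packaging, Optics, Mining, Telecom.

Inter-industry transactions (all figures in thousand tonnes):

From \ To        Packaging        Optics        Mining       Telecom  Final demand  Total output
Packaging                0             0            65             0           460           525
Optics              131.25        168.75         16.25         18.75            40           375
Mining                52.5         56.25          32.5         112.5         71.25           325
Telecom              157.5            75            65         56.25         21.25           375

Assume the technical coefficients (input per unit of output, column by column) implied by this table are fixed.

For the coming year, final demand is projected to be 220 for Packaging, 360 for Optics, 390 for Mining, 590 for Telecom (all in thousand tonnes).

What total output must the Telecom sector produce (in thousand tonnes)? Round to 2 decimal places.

x_4 = 1368.86

Technical coefficients a_ij = z_ij / X_j:
  a_11 = 0/525 = 0.00, a_21 = 131.25/525 = 0.25, a_31 = 52.5/525 = 0.10, a_41 = 157.5/525 = 0.30
  a_12 = 0/375 = 0.00, a_22 = 168.75/375 = 0.45, a_32 = 56.25/375 = 0.15, a_42 = 75/375 = 0.20
  a_13 = 65/325 = 0.20, a_23 = 16.25/325 = 0.05, a_33 = 32.5/325 = 0.10, a_43 = 65/325 = 0.20
  a_14 = 0/375 = 0.00, a_24 = 18.75/375 = 0.05, a_34 = 112.5/375 = 0.30, a_44 = 56.25/375 = 0.15
I − A =
  [   1.00     0.00    -0.20     0.00]
  [  -0.25     0.55    -0.05    -0.05]
  [  -0.10    -0.15     0.90    -0.30]
  [  -0.30    -0.20    -0.20     0.85]
Compute the cofactors C_ij = (−1)^(i+j)·(3×3 minor ij) of I−A; the adjugate is their transpose:
adj(I−A) = Cᵀ =
  [ 0.367875   0.037500   0.091500   0.034500]
  [ 0.199500   0.670000   0.098000   0.074000]
  [ 0.144375   0.187500   0.457500   0.172500]
  [ 0.210750   0.215000   0.163000   0.469000]
det(I−A) = Σ_j (I−A)_1j·C_1j = (1.00)(0.367875) + (0.00)(0.199500) + (-0.20)(0.144375) + (0.00)(0.210750) = 0.3390
(I − A)⁻¹ = adj(I−A) / det(I−A) ≈
  [   1.0852     0.1106     0.2699     0.1018]
  [   0.5885     1.9764     0.2891     0.2183]
  [   0.4259     0.5531     1.3496     0.5088]
  [   0.6217     0.6342     0.4808     1.3835]
x = (I − A)⁻¹ d = adj(I−A)·d / det(I−A), with det(I−A) = 0.3390:
  x_1 = (0.367875·220 + 0.037500·360 + 0.091500·390 + 0.034500·590) / 0.3390 = 150.4725 / 0.3390 ≈ 443.87
  x_2 = (0.199500·220 + 0.670000·360 + 0.098000·390 + 0.074000·590) / 0.3390 = 366.97 / 0.3390 ≈ 1082.51
  x_3 = (0.144375·220 + 0.187500·360 + 0.457500·390 + 0.172500·590) / 0.3390 = 379.4625 / 0.3390 ≈ 1119.36
  x_4 = (0.210750·220 + 0.215000·360 + 0.163000·390 + 0.469000·590) / 0.3390 = 464.045 / 0.3390 ≈ 1368.86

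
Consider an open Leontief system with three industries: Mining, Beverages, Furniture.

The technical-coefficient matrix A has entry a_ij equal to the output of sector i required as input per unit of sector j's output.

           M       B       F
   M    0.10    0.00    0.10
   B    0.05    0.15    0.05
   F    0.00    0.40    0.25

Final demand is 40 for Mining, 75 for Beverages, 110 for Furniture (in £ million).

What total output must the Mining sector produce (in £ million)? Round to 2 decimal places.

I − A =
  [   0.90     0.00    -0.10]
  [  -0.05     0.85    -0.05]
  [   0.00    -0.40     0.75]
Cofactors of I−A, C_ij = (−1)^(i+j)·(minor ij) (rows/columns in the sector order above):
  C_11 = (0.85)(0.75) − (-0.05)(-0.40) = 0.6175
  C_12 = −[(-0.05)(0.75) − (-0.05)(0.00)] = 0.0375
  C_13 = (-0.05)(-0.40) − (0.85)(0.00) = 0.0200
  C_21 = −[(0.00)(0.75) − (-0.10)(-0.40)] = 0.0400
  C_22 = (0.90)(0.75) − (-0.10)(0.00) = 0.6750
  C_23 = −[(0.90)(-0.40) − (0.00)(0.00)] = 0.3600
  C_31 = (0.00)(-0.05) − (-0.10)(0.85) = 0.0850
  C_32 = −[(0.90)(-0.05) − (-0.10)(-0.05)] = 0.0500
  C_33 = (0.90)(0.85) − (0.00)(-0.05) = 0.7650
det(I−A) = Σ_j (I−A)_1j·C_1j = (0.90)(0.6175) + (0.00)(0.0375) + (-0.10)(0.0200) = 0.55375
adj(I−A) = Cᵀ =
  [ 0.6175   0.0400   0.0850]
  [ 0.0375   0.6750   0.0500]
  [ 0.0200   0.3600   0.7650]
(I − A)⁻¹ = adj(I−A) / det(I−A) ≈
  [   1.1151     0.0722     0.1535]
  [   0.0677     1.2190     0.0903]
  [   0.0361     0.6501     1.3815]
x = (I − A)⁻¹ d = adj(I−A)·d / det(I−A), with det(I−A) = 0.55375:
  x_M = (0.6175·40 + 0.0400·75 + 0.0850·110) / 0.55375 = 37.05 / 0.55375 ≈ 66.91
  x_B = (0.0375·40 + 0.6750·75 + 0.0500·110) / 0.55375 = 57.625 / 0.55375 ≈ 104.06
  x_F = (0.0200·40 + 0.3600·75 + 0.7650·110) / 0.55375 = 111.95 / 0.55375 ≈ 202.17

x_M = 66.91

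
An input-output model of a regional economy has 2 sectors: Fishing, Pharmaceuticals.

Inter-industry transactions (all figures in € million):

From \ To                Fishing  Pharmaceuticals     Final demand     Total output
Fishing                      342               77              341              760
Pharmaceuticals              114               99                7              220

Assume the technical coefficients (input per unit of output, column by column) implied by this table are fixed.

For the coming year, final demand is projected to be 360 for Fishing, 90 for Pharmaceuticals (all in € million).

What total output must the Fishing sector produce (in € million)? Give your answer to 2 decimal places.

x_F = 918.00

Technical coefficients a_ij = z_ij / X_j:
  a_FF = 342/760 = 0.45, a_PF = 114/760 = 0.15
  a_FP = 77/220 = 0.35, a_PP = 99/220 = 0.45
I − A =
  [   0.55    -0.35]
  [  -0.15     0.55]
det(I−A) = (0.55)(0.55) − (-0.35)(-0.15) = 0.2500
adj(I−A) = [[0.55, 0.35], [0.15, 0.55]]
(I − A)⁻¹ = adj(I−A) / det(I−A) ≈
  [   2.2000     1.4000]
  [   0.6000     2.2000]
x = (I − A)⁻¹ d = adj(I−A)·d / det(I−A), with det(I−A) = 0.2500:
  x_F = (0.55·360 + 0.35·90) / 0.2500 = 229.50 / 0.2500 = 918.00
  x_P = (0.15·360 + 0.55·90) / 0.2500 = 103.50 / 0.2500 = 414.00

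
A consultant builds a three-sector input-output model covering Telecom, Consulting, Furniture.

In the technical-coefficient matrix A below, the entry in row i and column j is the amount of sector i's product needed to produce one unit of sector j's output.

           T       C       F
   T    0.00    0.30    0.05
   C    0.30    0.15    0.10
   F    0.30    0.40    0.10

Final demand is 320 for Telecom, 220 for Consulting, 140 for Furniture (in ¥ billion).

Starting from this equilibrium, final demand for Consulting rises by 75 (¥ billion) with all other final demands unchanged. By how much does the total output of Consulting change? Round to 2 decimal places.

Δx_C = 107.71

I − A =
  [   1.00    -0.30    -0.05]
  [  -0.30     0.85    -0.10]
  [  -0.30    -0.40     0.90]
Cofactors of I−A, C_ij = (−1)^(i+j)·(minor ij) (rows/columns in the sector order above):
  C_11 = (0.85)(0.90) − (-0.10)(-0.40) = 0.7250
  C_12 = −[(-0.30)(0.90) − (-0.10)(-0.30)] = 0.3000
  C_13 = (-0.30)(-0.40) − (0.85)(-0.30) = 0.3750
  C_21 = −[(-0.30)(0.90) − (-0.05)(-0.40)] = 0.2900
  C_22 = (1.00)(0.90) − (-0.05)(-0.30) = 0.8850
  C_23 = −[(1.00)(-0.40) − (-0.30)(-0.30)] = 0.4900
  C_31 = (-0.30)(-0.10) − (-0.05)(0.85) = 0.0725
  C_32 = −[(1.00)(-0.10) − (-0.05)(-0.30)] = 0.1150
  C_33 = (1.00)(0.85) − (-0.30)(-0.30) = 0.7600
det(I−A) = Σ_j (I−A)_1j·C_1j = (1.00)(0.7250) + (-0.30)(0.3000) + (-0.05)(0.3750) = 0.61625
adj(I−A) = Cᵀ =
  [ 0.7250   0.2900   0.0725]
  [ 0.3000   0.8850   0.1150]
  [ 0.3750   0.4900   0.7600]
(I − A)⁻¹ = adj(I−A) / det(I−A) ≈
  [   1.1765     0.4706     0.1176]
  [   0.4868     1.4361     0.1866]
  [   0.6085     0.7951     1.2333]
Δx = (I − A)⁻¹ Δd with Δd having +75 in the Consulting component and 0 elsewhere.
So Δx_C = L_CC · (+75), where L_CC = adj(I−A)_CC / det(I−A) = 0.8850 / 0.61625.
Δx_C = 0.8850 × (+75) / 0.61625 = 66.375 / 0.61625 ≈ 107.71.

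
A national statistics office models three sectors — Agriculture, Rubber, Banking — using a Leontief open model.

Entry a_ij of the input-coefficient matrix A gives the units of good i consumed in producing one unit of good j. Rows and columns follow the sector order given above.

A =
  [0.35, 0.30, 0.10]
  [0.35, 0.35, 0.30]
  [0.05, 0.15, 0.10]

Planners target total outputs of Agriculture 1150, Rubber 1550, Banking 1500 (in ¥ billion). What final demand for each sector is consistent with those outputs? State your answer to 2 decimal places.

I − A =
  [   0.65    -0.30    -0.10]
  [  -0.35     0.65    -0.30]
  [  -0.05    -0.15     0.90]
d = (I − A) x:
  d_1 = (+0.65)·1150 + (-0.30)·1550 + (-0.10)·1500 = 132.50
  d_2 = (-0.35)·1150 + (+0.65)·1550 + (-0.30)·1500 = 155.00
  d_3 = (-0.05)·1150 + (-0.15)·1550 + (+0.90)·1500 = 1060.00

d_1 = 132.50, d_2 = 155.00, d_3 = 1060.00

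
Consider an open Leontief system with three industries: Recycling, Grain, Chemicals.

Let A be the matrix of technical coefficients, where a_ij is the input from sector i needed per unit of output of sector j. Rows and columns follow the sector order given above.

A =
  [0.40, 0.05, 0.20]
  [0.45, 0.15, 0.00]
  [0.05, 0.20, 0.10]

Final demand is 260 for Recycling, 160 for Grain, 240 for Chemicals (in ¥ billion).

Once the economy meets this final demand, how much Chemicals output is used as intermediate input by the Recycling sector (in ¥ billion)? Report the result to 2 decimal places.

I − A =
  [   0.60    -0.05    -0.20]
  [  -0.45     0.85     0.00]
  [  -0.05    -0.20     0.90]
Cofactors of I−A, C_ij = (−1)^(i+j)·(minor ij) (rows/columns in the sector order above):
  C_11 = (0.85)(0.90) − (0.00)(-0.20) = 0.7650
  C_12 = −[(-0.45)(0.90) − (0.00)(-0.05)] = 0.4050
  C_13 = (-0.45)(-0.20) − (0.85)(-0.05) = 0.1325
  C_21 = −[(-0.05)(0.90) − (-0.20)(-0.20)] = 0.0850
  C_22 = (0.60)(0.90) − (-0.20)(-0.05) = 0.5300
  C_23 = −[(0.60)(-0.20) − (-0.05)(-0.05)] = 0.1225
  C_31 = (-0.05)(0.00) − (-0.20)(0.85) = 0.1700
  C_32 = −[(0.60)(0.00) − (-0.20)(-0.45)] = 0.0900
  C_33 = (0.60)(0.85) − (-0.05)(-0.45) = 0.4875
det(I−A) = Σ_j (I−A)_1j·C_1j = (0.60)(0.7650) + (-0.05)(0.4050) + (-0.20)(0.1325) = 0.41225
adj(I−A) = Cᵀ =
  [ 0.7650   0.0850   0.1700]
  [ 0.4050   0.5300   0.0900]
  [ 0.1325   0.1225   0.4875]
(I − A)⁻¹ = adj(I−A) / det(I−A) ≈
  [   1.8557     0.2062     0.4124]
  [   0.9824     1.2856     0.2183]
  [   0.3214     0.2971     1.1825]
First solve x = (I − A)⁻¹ d = adj(I−A)·d / det(I−A); in particular x_1 = (0.7650·260 + 0.0850·160 + 0.1700·240) / 0.41225 = 253.30 / 0.41225 ≈ 614.4330.
Intermediate flow from 3 to 1: z_31 = a_31 · x_1 = 0.05 × 253.30 / 0.41225 = 12.665 / 0.41225 ≈ 30.72.

z_31 = 30.72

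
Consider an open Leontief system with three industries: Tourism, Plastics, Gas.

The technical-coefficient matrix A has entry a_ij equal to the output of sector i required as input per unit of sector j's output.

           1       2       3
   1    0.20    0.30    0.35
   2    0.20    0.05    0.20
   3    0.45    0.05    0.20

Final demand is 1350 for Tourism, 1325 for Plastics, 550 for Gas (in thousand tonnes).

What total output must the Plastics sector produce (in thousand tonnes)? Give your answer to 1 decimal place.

I − A =
  [   0.80    -0.30    -0.35]
  [  -0.20     0.95    -0.20]
  [  -0.45    -0.05     0.80]
Cofactors of I−A, C_ij = (−1)^(i+j)·(minor ij) (rows/columns in the sector order above):
  C_11 = (0.95)(0.80) − (-0.20)(-0.05) = 0.7500
  C_12 = −[(-0.20)(0.80) − (-0.20)(-0.45)] = 0.2500
  C_13 = (-0.20)(-0.05) − (0.95)(-0.45) = 0.4375
  C_21 = −[(-0.30)(0.80) − (-0.35)(-0.05)] = 0.2575
  C_22 = (0.80)(0.80) − (-0.35)(-0.45) = 0.4825
  C_23 = −[(0.80)(-0.05) − (-0.30)(-0.45)] = 0.1750
  C_31 = (-0.30)(-0.20) − (-0.35)(0.95) = 0.3925
  C_32 = −[(0.80)(-0.20) − (-0.35)(-0.20)] = 0.2300
  C_33 = (0.80)(0.95) − (-0.30)(-0.20) = 0.7000
det(I−A) = Σ_j (I−A)_1j·C_1j = (0.80)(0.7500) + (-0.30)(0.2500) + (-0.35)(0.4375) = 0.371875
adj(I−A) = Cᵀ =
  [ 0.7500   0.2575   0.3925]
  [ 0.2500   0.4825   0.2300]
  [ 0.4375   0.1750   0.7000]
(I − A)⁻¹ = adj(I−A) / det(I−A) ≈
  [   2.0168     0.6924     1.0555]
  [   0.6723     1.2975     0.6185]
  [   1.1765     0.4706     1.8824]
x = (I − A)⁻¹ d = adj(I−A)·d / det(I−A), with det(I−A) = 0.371875:
  x_1 = (0.7500·1350 + 0.2575·1325 + 0.3925·550) / 0.371875 = 1569.5625 / 0.371875 ≈ 4220.7
  x_2 = (0.2500·1350 + 0.4825·1325 + 0.2300·550) / 0.371875 = 1103.3125 / 0.371875 ≈ 2966.9
  x_3 = (0.4375·1350 + 0.1750·1325 + 0.7000·550) / 0.371875 = 1207.50 / 0.371875 ≈ 3247.1

x_2 = 2966.9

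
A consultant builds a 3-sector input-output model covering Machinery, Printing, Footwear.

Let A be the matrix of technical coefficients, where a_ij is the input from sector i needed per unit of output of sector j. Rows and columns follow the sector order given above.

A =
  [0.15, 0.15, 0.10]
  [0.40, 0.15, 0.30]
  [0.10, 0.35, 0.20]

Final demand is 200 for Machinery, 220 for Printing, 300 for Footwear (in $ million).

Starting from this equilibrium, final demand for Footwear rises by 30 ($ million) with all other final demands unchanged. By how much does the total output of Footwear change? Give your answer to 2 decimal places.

Δx_3 = 48.04

I − A =
  [   0.85    -0.15    -0.10]
  [  -0.40     0.85    -0.30]
  [  -0.10    -0.35     0.80]
Cofactors of I−A, C_ij = (−1)^(i+j)·(minor ij) (rows/columns in the sector order above):
  C_11 = (0.85)(0.80) − (-0.30)(-0.35) = 0.5750
  C_12 = −[(-0.40)(0.80) − (-0.30)(-0.10)] = 0.3500
  C_13 = (-0.40)(-0.35) − (0.85)(-0.10) = 0.2250
  C_21 = −[(-0.15)(0.80) − (-0.10)(-0.35)] = 0.1550
  C_22 = (0.85)(0.80) − (-0.10)(-0.10) = 0.6700
  C_23 = −[(0.85)(-0.35) − (-0.15)(-0.10)] = 0.3125
  C_31 = (-0.15)(-0.30) − (-0.10)(0.85) = 0.1300
  C_32 = −[(0.85)(-0.30) − (-0.10)(-0.40)] = 0.2950
  C_33 = (0.85)(0.85) − (-0.15)(-0.40) = 0.6625
det(I−A) = Σ_j (I−A)_1j·C_1j = (0.85)(0.5750) + (-0.15)(0.3500) + (-0.10)(0.2250) = 0.41375
adj(I−A) = Cᵀ =
  [ 0.5750   0.1550   0.1300]
  [ 0.3500   0.6700   0.2950]
  [ 0.2250   0.3125   0.6625]
(I − A)⁻¹ = adj(I−A) / det(I−A) ≈
  [   1.3897     0.3746     0.3142]
  [   0.8459     1.6193     0.7130]
  [   0.5438     0.7553     1.6012]
Δx = (I − A)⁻¹ Δd with Δd having +30 in the Footwear component and 0 elsewhere.
So Δx_3 = L_33 · (+30), where L_33 = adj(I−A)_33 / det(I−A) = 0.6625 / 0.41375.
Δx_3 = 0.6625 × (+30) / 0.41375 = 19.875 / 0.41375 ≈ 48.04.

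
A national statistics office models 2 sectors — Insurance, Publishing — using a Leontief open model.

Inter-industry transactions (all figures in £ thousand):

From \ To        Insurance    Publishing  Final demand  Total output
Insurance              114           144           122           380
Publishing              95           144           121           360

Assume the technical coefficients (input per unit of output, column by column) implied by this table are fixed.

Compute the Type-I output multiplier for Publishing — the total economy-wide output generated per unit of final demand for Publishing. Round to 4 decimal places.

m_P = 3.4375

Technical coefficients a_ij = z_ij / X_j:
  a_II = 114/380 = 0.30, a_PI = 95/380 = 0.25
  a_IP = 144/360 = 0.40, a_PP = 144/360 = 0.40
I − A =
  [   0.70    -0.40]
  [  -0.25     0.60]
det(I−A) = (0.70)(0.60) − (-0.40)(-0.25) = 0.3200
adj(I−A) = [[0.60, 0.40], [0.25, 0.70]]
(I − A)⁻¹ = adj(I−A) / det(I−A) ≈
  [   1.87500     1.25000]
  [   0.78125     2.18750]
The output multiplier for sector j is the column-j sum of the Leontief inverse (I − A)⁻¹ = adj(I−A) / det(I−A).
Column P of adj(I−A): (0.40, 0.70); det(I−A) = 0.3200.
m_P = (0.40 + 0.70) / 0.3200 = 1.10 / 0.3200 = 3.4375.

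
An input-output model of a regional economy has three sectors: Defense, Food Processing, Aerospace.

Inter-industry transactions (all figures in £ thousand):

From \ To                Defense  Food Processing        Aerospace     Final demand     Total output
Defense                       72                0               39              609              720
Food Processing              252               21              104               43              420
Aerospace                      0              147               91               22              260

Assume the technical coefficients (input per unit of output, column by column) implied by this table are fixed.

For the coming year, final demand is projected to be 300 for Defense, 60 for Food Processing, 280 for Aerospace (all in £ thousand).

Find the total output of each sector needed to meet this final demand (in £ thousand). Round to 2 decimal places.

x_1 = 452.87, x_2 = 532.00, x_3 = 717.23

Technical coefficients a_ij = z_ij / X_j:
  a_11 = 72/720 = 0.10, a_21 = 252/720 = 0.35, a_31 = 0/720 = 0.00
  a_12 = 0/420 = 0.00, a_22 = 21/420 = 0.05, a_32 = 147/420 = 0.35
  a_13 = 39/260 = 0.15, a_23 = 104/260 = 0.40, a_33 = 91/260 = 0.35
I − A =
  [   0.90     0.00    -0.15]
  [  -0.35     0.95    -0.40]
  [   0.00    -0.35     0.65]
Cofactors of I−A, C_ij = (−1)^(i+j)·(minor ij) (rows/columns in the sector order above):
  C_11 = (0.95)(0.65) − (-0.40)(-0.35) = 0.4775
  C_12 = −[(-0.35)(0.65) − (-0.40)(0.00)] = 0.2275
  C_13 = (-0.35)(-0.35) − (0.95)(0.00) = 0.1225
  C_21 = −[(0.00)(0.65) − (-0.15)(-0.35)] = 0.0525
  C_22 = (0.90)(0.65) − (-0.15)(0.00) = 0.5850
  C_23 = −[(0.90)(-0.35) − (0.00)(0.00)] = 0.3150
  C_31 = (0.00)(-0.40) − (-0.15)(0.95) = 0.1425
  C_32 = −[(0.90)(-0.40) − (-0.15)(-0.35)] = 0.4125
  C_33 = (0.90)(0.95) − (0.00)(-0.35) = 0.8550
det(I−A) = Σ_j (I−A)_1j·C_1j = (0.90)(0.4775) + (0.00)(0.2275) + (-0.15)(0.1225) = 0.411375
adj(I−A) = Cᵀ =
  [ 0.4775   0.0525   0.1425]
  [ 0.2275   0.5850   0.4125]
  [ 0.1225   0.3150   0.8550]
(I − A)⁻¹ = adj(I−A) / det(I−A) ≈
  [   1.1607     0.1276     0.3464]
  [   0.5530     1.4221     1.0027]
  [   0.2978     0.7657     2.0784]
x = (I − A)⁻¹ d = adj(I−A)·d / det(I−A), with det(I−A) = 0.411375:
  x_1 = (0.4775·300 + 0.0525·60 + 0.1425·280) / 0.411375 = 186.30 / 0.411375 ≈ 452.87
  x_2 = (0.2275·300 + 0.5850·60 + 0.4125·280) / 0.411375 = 218.85 / 0.411375 ≈ 532.00
  x_3 = (0.1225·300 + 0.3150·60 + 0.8550·280) / 0.411375 = 295.05 / 0.411375 ≈ 717.23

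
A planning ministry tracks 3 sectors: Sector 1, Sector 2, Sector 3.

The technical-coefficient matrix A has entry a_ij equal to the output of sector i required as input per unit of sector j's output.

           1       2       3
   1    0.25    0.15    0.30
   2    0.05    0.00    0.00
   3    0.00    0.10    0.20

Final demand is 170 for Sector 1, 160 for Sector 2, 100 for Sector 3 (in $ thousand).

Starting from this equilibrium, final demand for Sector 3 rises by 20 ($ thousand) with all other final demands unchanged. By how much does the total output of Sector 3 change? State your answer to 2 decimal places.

I − A =
  [   0.75    -0.15    -0.30]
  [  -0.05     1.00     0.00]
  [   0.00    -0.10     0.80]
Cofactors of I−A, C_ij = (−1)^(i+j)·(minor ij) (rows/columns in the sector order above):
  C_11 = (1.00)(0.80) − (0.00)(-0.10) = 0.8000
  C_12 = −[(-0.05)(0.80) − (0.00)(0.00)] = 0.0400
  C_13 = (-0.05)(-0.10) − (1.00)(0.00) = 0.0050
  C_21 = −[(-0.15)(0.80) − (-0.30)(-0.10)] = 0.1500
  C_22 = (0.75)(0.80) − (-0.30)(0.00) = 0.6000
  C_23 = −[(0.75)(-0.10) − (-0.15)(0.00)] = 0.0750
  C_31 = (-0.15)(0.00) − (-0.30)(1.00) = 0.3000
  C_32 = −[(0.75)(0.00) − (-0.30)(-0.05)] = 0.0150
  C_33 = (0.75)(1.00) − (-0.15)(-0.05) = 0.7425
det(I−A) = Σ_j (I−A)_1j·C_1j = (0.75)(0.8000) + (-0.15)(0.0400) + (-0.30)(0.0050) = 0.5925
adj(I−A) = Cᵀ =
  [ 0.8000   0.1500   0.3000]
  [ 0.0400   0.6000   0.0150]
  [ 0.0050   0.0750   0.7425]
(I − A)⁻¹ = adj(I−A) / det(I−A) ≈
  [   1.3502     0.2532     0.5063]
  [   0.0675     1.0127     0.0253]
  [   0.0084     0.1266     1.2532]
Δx = (I − A)⁻¹ Δd with Δd having +20 in the Sector 3 component and 0 elsewhere.
So Δx_3 = L_33 · (+20), where L_33 = adj(I−A)_33 / det(I−A) = 0.7425 / 0.5925.
Δx_3 = 0.7425 × (+20) / 0.5925 = 14.85 / 0.5925 ≈ 25.06.

Δx_3 = 25.06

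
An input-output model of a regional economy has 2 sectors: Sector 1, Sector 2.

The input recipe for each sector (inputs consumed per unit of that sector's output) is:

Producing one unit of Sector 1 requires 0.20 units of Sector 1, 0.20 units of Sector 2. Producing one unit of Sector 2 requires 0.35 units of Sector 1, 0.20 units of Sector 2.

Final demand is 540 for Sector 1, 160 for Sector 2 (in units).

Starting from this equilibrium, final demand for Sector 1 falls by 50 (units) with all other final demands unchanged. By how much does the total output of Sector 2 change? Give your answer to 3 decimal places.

Δx_2 = -17.544

I − A =
  [   0.80    -0.35]
  [  -0.20     0.80]
det(I−A) = (0.80)(0.80) − (-0.35)(-0.20) = 0.5700
adj(I−A) = [[0.80, 0.35], [0.20, 0.80]]
(I − A)⁻¹ = adj(I−A) / det(I−A) ≈
  [   1.4035     0.6140]
  [   0.3509     1.4035]
Δx = (I − A)⁻¹ Δd with Δd having -50 in the Sector 1 component and 0 elsewhere.
So Δx_2 = L_21 · (-50), where L_21 = adj(I−A)_21 / det(I−A) = 0.20 / 0.5700.
Δx_2 = 0.20 × (-50) / 0.5700 = -10.00 / 0.5700 ≈ -17.544.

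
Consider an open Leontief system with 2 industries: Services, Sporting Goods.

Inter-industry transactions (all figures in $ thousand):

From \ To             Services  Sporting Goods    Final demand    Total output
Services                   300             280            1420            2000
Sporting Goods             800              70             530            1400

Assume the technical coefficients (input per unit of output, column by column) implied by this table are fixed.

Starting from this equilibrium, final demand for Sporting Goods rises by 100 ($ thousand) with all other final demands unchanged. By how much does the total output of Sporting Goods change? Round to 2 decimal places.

Δx_2 = 116.84

Technical coefficients a_ij = z_ij / X_j:
  a_11 = 300/2000 = 0.15, a_21 = 800/2000 = 0.40
  a_12 = 280/1400 = 0.20, a_22 = 70/1400 = 0.05
I − A =
  [   0.85    -0.20]
  [  -0.40     0.95]
det(I−A) = (0.85)(0.95) − (-0.20)(-0.40) = 0.7275
adj(I−A) = [[0.95, 0.20], [0.40, 0.85]]
(I − A)⁻¹ = adj(I−A) / det(I−A) ≈
  [   1.3058     0.2749]
  [   0.5498     1.1684]
Δx = (I − A)⁻¹ Δd with Δd having +100 in the Sporting Goods component and 0 elsewhere.
So Δx_2 = L_22 · (+100), where L_22 = adj(I−A)_22 / det(I−A) = 0.85 / 0.7275.
Δx_2 = 0.85 × (+100) / 0.7275 = 85.00 / 0.7275 ≈ 116.84.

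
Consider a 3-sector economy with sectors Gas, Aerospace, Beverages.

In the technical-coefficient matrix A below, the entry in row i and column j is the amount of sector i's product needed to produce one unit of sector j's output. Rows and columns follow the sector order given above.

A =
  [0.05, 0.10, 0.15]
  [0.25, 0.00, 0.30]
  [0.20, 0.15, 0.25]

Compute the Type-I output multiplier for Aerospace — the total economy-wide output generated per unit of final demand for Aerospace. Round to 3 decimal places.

I − A =
  [   0.95    -0.10    -0.15]
  [  -0.25     1.00    -0.30]
  [  -0.20    -0.15     0.75]
Cofactors of I−A, C_ij = (−1)^(i+j)·(minor ij) (rows/columns in the sector order above):
  C_11 = (1.00)(0.75) − (-0.30)(-0.15) = 0.7050
  C_12 = −[(-0.25)(0.75) − (-0.30)(-0.20)] = 0.2475
  C_13 = (-0.25)(-0.15) − (1.00)(-0.20) = 0.2375
  C_21 = −[(-0.10)(0.75) − (-0.15)(-0.15)] = 0.0975
  C_22 = (0.95)(0.75) − (-0.15)(-0.20) = 0.6825
  C_23 = −[(0.95)(-0.15) − (-0.10)(-0.20)] = 0.1625
  C_31 = (-0.10)(-0.30) − (-0.15)(1.00) = 0.1800
  C_32 = −[(0.95)(-0.30) − (-0.15)(-0.25)] = 0.3225
  C_33 = (0.95)(1.00) − (-0.10)(-0.25) = 0.9250
det(I−A) = Σ_j (I−A)_1j·C_1j = (0.95)(0.7050) + (-0.10)(0.2475) + (-0.15)(0.2375) = 0.609375
adj(I−A) = Cᵀ =
  [ 0.7050   0.0975   0.1800]
  [ 0.2475   0.6825   0.3225]
  [ 0.2375   0.1625   0.9250]
(I − A)⁻¹ = adj(I−A) / det(I−A) ≈
  [   1.1569     0.1600     0.2954]
  [   0.4062     1.1200     0.5292]
  [   0.3897     0.2667     1.5179]
The output multiplier for sector j is the column-j sum of the Leontief inverse (I − A)⁻¹ = adj(I−A) / det(I−A).
Column 2 of adj(I−A): (0.0975, 0.6825, 0.1625); det(I−A) = 0.609375.
m_2 = (0.0975 + 0.6825 + 0.1625) / 0.609375 = 0.9425 / 0.609375 ≈ 1.547.

m_2 = 1.547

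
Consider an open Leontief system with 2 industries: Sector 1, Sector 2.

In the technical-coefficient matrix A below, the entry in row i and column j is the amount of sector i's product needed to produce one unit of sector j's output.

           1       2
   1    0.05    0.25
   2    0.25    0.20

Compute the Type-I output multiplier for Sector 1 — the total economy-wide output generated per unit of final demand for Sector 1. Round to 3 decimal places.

m_1 = 1.505

I − A =
  [   0.95    -0.25]
  [  -0.25     0.80]
det(I−A) = (0.95)(0.80) − (-0.25)(-0.25) = 0.6975
adj(I−A) = [[0.80, 0.25], [0.25, 0.95]]
(I − A)⁻¹ = adj(I−A) / det(I−A) ≈
  [   1.1470     0.3584]
  [   0.3584     1.3620]
The output multiplier for sector j is the column-j sum of the Leontief inverse (I − A)⁻¹ = adj(I−A) / det(I−A).
Column 1 of adj(I−A): (0.80, 0.25); det(I−A) = 0.6975.
m_1 = (0.80 + 0.25) / 0.6975 = 1.05 / 0.6975 ≈ 1.505.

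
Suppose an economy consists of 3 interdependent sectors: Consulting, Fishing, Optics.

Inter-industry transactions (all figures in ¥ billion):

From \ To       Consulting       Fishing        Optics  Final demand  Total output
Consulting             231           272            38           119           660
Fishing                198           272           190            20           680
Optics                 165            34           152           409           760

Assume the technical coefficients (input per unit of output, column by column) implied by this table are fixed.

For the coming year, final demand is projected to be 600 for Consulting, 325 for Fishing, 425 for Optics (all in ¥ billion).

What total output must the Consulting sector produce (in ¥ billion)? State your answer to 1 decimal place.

Technical coefficients a_ij = z_ij / X_j:
  a_11 = 231/660 = 0.35, a_21 = 198/660 = 0.30, a_31 = 165/660 = 0.25
  a_12 = 272/680 = 0.40, a_22 = 272/680 = 0.40, a_32 = 34/680 = 0.05
  a_13 = 38/760 = 0.05, a_23 = 190/760 = 0.25, a_33 = 152/760 = 0.20
I − A =
  [   0.65    -0.40    -0.05]
  [  -0.30     0.60    -0.25]
  [  -0.25    -0.05     0.80]
Cofactors of I−A, C_ij = (−1)^(i+j)·(minor ij) (rows/columns in the sector order above):
  C_11 = (0.60)(0.80) − (-0.25)(-0.05) = 0.4675
  C_12 = −[(-0.30)(0.80) − (-0.25)(-0.25)] = 0.3025
  C_13 = (-0.30)(-0.05) − (0.60)(-0.25) = 0.1650
  C_21 = −[(-0.40)(0.80) − (-0.05)(-0.05)] = 0.3225
  C_22 = (0.65)(0.80) − (-0.05)(-0.25) = 0.5075
  C_23 = −[(0.65)(-0.05) − (-0.40)(-0.25)] = 0.1325
  C_31 = (-0.40)(-0.25) − (-0.05)(0.60) = 0.1300
  C_32 = −[(0.65)(-0.25) − (-0.05)(-0.30)] = 0.1775
  C_33 = (0.65)(0.60) − (-0.40)(-0.30) = 0.2700
det(I−A) = Σ_j (I−A)_1j·C_1j = (0.65)(0.4675) + (-0.40)(0.3025) + (-0.05)(0.1650) = 0.174625
adj(I−A) = Cᵀ =
  [ 0.4675   0.3225   0.1300]
  [ 0.3025   0.5075   0.1775]
  [ 0.1650   0.1325   0.2700]
(I − A)⁻¹ = adj(I−A) / det(I−A) ≈
  [   2.6772     1.8468     0.7445]
  [   1.7323     2.9062     1.0165]
  [   0.9449     0.7588     1.5462]
x = (I − A)⁻¹ d = adj(I−A)·d / det(I−A), with det(I−A) = 0.174625:
  x_1 = (0.4675·600 + 0.3225·325 + 0.1300·425) / 0.174625 = 440.5625 / 0.174625 ≈ 2522.9
  x_2 = (0.3025·600 + 0.5075·325 + 0.1775·425) / 0.174625 = 421.875 / 0.174625 ≈ 2415.9
  x_3 = (0.1650·600 + 0.1325·325 + 0.2700·425) / 0.174625 = 256.8125 / 0.174625 ≈ 1470.7

x_1 = 2522.9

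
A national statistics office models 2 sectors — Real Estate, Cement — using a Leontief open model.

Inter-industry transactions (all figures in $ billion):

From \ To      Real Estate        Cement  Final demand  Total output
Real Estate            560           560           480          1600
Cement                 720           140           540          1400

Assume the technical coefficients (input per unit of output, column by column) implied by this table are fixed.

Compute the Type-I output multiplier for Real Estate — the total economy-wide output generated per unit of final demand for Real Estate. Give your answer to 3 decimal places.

Technical coefficients a_ij = z_ij / X_j:
  a_RR = 560/1600 = 0.35, a_CR = 720/1600 = 0.45
  a_RC = 560/1400 = 0.40, a_CC = 140/1400 = 0.10
I − A =
  [   0.65    -0.40]
  [  -0.45     0.90]
det(I−A) = (0.65)(0.90) − (-0.40)(-0.45) = 0.4050
adj(I−A) = [[0.90, 0.40], [0.45, 0.65]]
(I − A)⁻¹ = adj(I−A) / det(I−A) ≈
  [   2.2222     0.9877]
  [   1.1111     1.6049]
The output multiplier for sector j is the column-j sum of the Leontief inverse (I − A)⁻¹ = adj(I−A) / det(I−A).
Column R of adj(I−A): (0.90, 0.45); det(I−A) = 0.4050.
m_R = (0.90 + 0.45) / 0.4050 = 1.35 / 0.4050 ≈ 3.333.

m_R = 3.333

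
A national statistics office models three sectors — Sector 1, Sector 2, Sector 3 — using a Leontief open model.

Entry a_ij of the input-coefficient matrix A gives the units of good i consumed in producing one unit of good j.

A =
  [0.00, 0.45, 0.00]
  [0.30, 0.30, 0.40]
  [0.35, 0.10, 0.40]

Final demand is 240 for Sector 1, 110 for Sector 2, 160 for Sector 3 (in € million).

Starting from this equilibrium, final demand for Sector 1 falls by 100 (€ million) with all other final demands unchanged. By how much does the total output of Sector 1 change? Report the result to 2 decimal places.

Δx_1 = -161.02

I − A =
  [   1.00    -0.45     0.00]
  [  -0.30     0.70    -0.40]
  [  -0.35    -0.10     0.60]
Cofactors of I−A, C_ij = (−1)^(i+j)·(minor ij) (rows/columns in the sector order above):
  C_11 = (0.70)(0.60) − (-0.40)(-0.10) = 0.3800
  C_12 = −[(-0.30)(0.60) − (-0.40)(-0.35)] = 0.3200
  C_13 = (-0.30)(-0.10) − (0.70)(-0.35) = 0.2750
  C_21 = −[(-0.45)(0.60) − (0.00)(-0.10)] = 0.2700
  C_22 = (1.00)(0.60) − (0.00)(-0.35) = 0.6000
  C_23 = −[(1.00)(-0.10) − (-0.45)(-0.35)] = 0.2575
  C_31 = (-0.45)(-0.40) − (0.00)(0.70) = 0.1800
  C_32 = −[(1.00)(-0.40) − (0.00)(-0.30)] = 0.4000
  C_33 = (1.00)(0.70) − (-0.45)(-0.30) = 0.5650
det(I−A) = Σ_j (I−A)_1j·C_1j = (1.00)(0.3800) + (-0.45)(0.3200) + (0.00)(0.2750) = 0.2360
adj(I−A) = Cᵀ =
  [ 0.3800   0.2700   0.1800]
  [ 0.3200   0.6000   0.4000]
  [ 0.2750   0.2575   0.5650]
(I − A)⁻¹ = adj(I−A) / det(I−A) ≈
  [   1.6102     1.1441     0.7627]
  [   1.3559     2.5424     1.6949]
  [   1.1653     1.0911     2.3941]
Δx = (I − A)⁻¹ Δd with Δd having -100 in the Sector 1 component and 0 elsewhere.
So Δx_1 = L_11 · (-100), where L_11 = adj(I−A)_11 / det(I−A) = 0.3800 / 0.2360.
Δx_1 = 0.3800 × (-100) / 0.2360 = -38.00 / 0.2360 ≈ -161.02.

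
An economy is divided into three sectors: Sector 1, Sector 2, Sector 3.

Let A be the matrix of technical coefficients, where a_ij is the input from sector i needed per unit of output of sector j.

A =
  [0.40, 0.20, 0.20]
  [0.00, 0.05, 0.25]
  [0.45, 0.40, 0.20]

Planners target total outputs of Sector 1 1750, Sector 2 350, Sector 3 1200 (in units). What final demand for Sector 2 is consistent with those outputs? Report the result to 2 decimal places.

I − A =
  [   0.60    -0.20    -0.20]
  [   0.00     0.95    -0.25]
  [  -0.45    -0.40     0.80]
d = (I − A) x:
  d_1 = (+0.60)·1750 + (-0.20)·350 + (-0.20)·1200 = 740.00
  d_2 = (+0.00)·1750 + (+0.95)·350 + (-0.25)·1200 = 32.50
  d_3 = (-0.45)·1750 + (-0.40)·350 + (+0.80)·1200 = 32.50

d_2 = 32.50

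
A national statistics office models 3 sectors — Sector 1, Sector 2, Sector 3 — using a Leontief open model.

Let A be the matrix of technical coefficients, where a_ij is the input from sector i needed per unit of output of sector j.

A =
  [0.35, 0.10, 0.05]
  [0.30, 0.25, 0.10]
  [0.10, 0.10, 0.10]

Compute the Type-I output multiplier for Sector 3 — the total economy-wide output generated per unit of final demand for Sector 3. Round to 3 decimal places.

I − A =
  [   0.65    -0.10    -0.05]
  [  -0.30     0.75    -0.10]
  [  -0.10    -0.10     0.90]
Cofactors of I−A, C_ij = (−1)^(i+j)·(minor ij) (rows/columns in the sector order above):
  C_11 = (0.75)(0.90) − (-0.10)(-0.10) = 0.6650
  C_12 = −[(-0.30)(0.90) − (-0.10)(-0.10)] = 0.2800
  C_13 = (-0.30)(-0.10) − (0.75)(-0.10) = 0.1050
  C_21 = −[(-0.10)(0.90) − (-0.05)(-0.10)] = 0.0950
  C_22 = (0.65)(0.90) − (-0.05)(-0.10) = 0.5800
  C_23 = −[(0.65)(-0.10) − (-0.10)(-0.10)] = 0.0750
  C_31 = (-0.10)(-0.10) − (-0.05)(0.75) = 0.0475
  C_32 = −[(0.65)(-0.10) − (-0.05)(-0.30)] = 0.0800
  C_33 = (0.65)(0.75) − (-0.10)(-0.30) = 0.4575
det(I−A) = Σ_j (I−A)_1j·C_1j = (0.65)(0.6650) + (-0.10)(0.2800) + (-0.05)(0.1050) = 0.3990
adj(I−A) = Cᵀ =
  [ 0.6650   0.0950   0.0475]
  [ 0.2800   0.5800   0.0800]
  [ 0.1050   0.0750   0.4575]
(I − A)⁻¹ = adj(I−A) / det(I−A) ≈
  [   1.6667     0.2381     0.1190]
  [   0.7018     1.4536     0.2005]
  [   0.2632     0.1880     1.1466]
The output multiplier for sector j is the column-j sum of the Leontief inverse (I − A)⁻¹ = adj(I−A) / det(I−A).
Column 3 of adj(I−A): (0.0475, 0.0800, 0.4575); det(I−A) = 0.3990.
m_3 = (0.0475 + 0.0800 + 0.4575) / 0.3990 = 0.585 / 0.3990 ≈ 1.466.

m_3 = 1.466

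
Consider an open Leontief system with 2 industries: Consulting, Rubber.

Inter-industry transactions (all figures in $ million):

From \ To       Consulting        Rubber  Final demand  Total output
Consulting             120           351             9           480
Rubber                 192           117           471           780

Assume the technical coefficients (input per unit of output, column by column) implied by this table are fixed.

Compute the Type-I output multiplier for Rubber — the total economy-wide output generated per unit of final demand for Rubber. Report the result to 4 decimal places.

Technical coefficients a_ij = z_ij / X_j:
  a_CC = 120/480 = 0.25, a_RC = 192/480 = 0.40
  a_CR = 351/780 = 0.45, a_RR = 117/780 = 0.15
I − A =
  [   0.75    -0.45]
  [  -0.40     0.85]
det(I−A) = (0.75)(0.85) − (-0.45)(-0.40) = 0.4575
adj(I−A) = [[0.85, 0.45], [0.40, 0.75]]
(I − A)⁻¹ = adj(I−A) / det(I−A) ≈
  [   1.85792     0.98361]
  [   0.87432     1.63934]
The output multiplier for sector j is the column-j sum of the Leontief inverse (I − A)⁻¹ = adj(I−A) / det(I−A).
Column R of adj(I−A): (0.45, 0.75); det(I−A) = 0.4575.
m_R = (0.45 + 0.75) / 0.4575 = 1.20 / 0.4575 ≈ 2.6230.

m_R = 2.6230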